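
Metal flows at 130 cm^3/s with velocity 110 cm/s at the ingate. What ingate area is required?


Formula: A_ingate = Q / v  (continuity equation)
A = 130 cm^3/s / 110 cm/s = 1.1818 cm^2

Final answer: 1.1818 cm^2


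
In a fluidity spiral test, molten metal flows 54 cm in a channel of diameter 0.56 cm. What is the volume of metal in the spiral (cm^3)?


Formula: V = pi * (d/2)^2 * L  (cylinder volume)
Radius = 0.56/2 = 0.28 cm
V = pi * 0.28^2 * 54 = 13.3002 cm^3

13.3002 cm^3


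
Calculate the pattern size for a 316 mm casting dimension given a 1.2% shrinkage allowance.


Formula: L_pattern = L_casting * (1 + shrinkage_rate/100)
Shrinkage factor = 1 + 1.2/100 = 1.012
L_pattern = 316 mm * 1.012 = 319.7920 mm


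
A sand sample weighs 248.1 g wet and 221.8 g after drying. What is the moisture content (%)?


Formula: MC = (W_wet - W_dry) / W_wet * 100
Water mass = 248.1 - 221.8 = 26.3 g
MC = 26.3 / 248.1 * 100 = 10.6006%

Answer: 10.6006%


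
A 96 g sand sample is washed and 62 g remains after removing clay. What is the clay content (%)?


Formula: Clay% = (W_total - W_washed) / W_total * 100
Clay mass = 96 - 62 = 34 g
Clay% = 34 / 96 * 100 = 35.4167%

Answer: 35.4167%


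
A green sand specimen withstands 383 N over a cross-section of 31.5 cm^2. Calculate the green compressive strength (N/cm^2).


Formula: Compressive Strength = Force / Area
Strength = 383 N / 31.5 cm^2 = 12.1587 N/cm^2

Final answer: 12.1587 N/cm^2


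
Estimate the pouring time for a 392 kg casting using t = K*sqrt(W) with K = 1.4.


Formula: t = K * sqrt(W)
sqrt(W) = sqrt(392) = 19.79899
t = 1.4 * 19.79899 = 27.7186 s

27.7186 s


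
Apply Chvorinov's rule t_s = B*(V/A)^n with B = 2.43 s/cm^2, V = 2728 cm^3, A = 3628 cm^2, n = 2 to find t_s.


Formula: t_s = B * (V/A)^n  (Chvorinov's rule, n=2)
Modulus M = V/A = 2728/3628 = 0.751929 cm
M^2 = 0.751929^2 = 0.565397 cm^2
t_s = 2.43 * 0.565397 = 1.3739 s

Answer: 1.3739 s


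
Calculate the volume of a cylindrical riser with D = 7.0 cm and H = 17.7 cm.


Formula: V = pi * (D/2)^2 * H  (cylinder volume)
Radius = D/2 = 7.0/2 = 3.5 cm
V = pi * 3.5^2 * 17.7 = 681.1758 cm^3

681.1758 cm^3


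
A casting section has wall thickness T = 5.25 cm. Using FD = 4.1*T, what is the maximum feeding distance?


Formula: FD = 4.1 * T  (riser feeding-distance rule)
FD = 4.1 * 5.25 cm = 21.5250 cm

Final answer: 21.5250 cm


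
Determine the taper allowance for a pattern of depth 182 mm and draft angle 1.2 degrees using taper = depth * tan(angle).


Formula: taper = depth * tan(draft_angle)
tan(1.2 deg) = 0.0209470
taper = 182 mm * 0.0209470 = 3.8124 mm

3.8124 mm


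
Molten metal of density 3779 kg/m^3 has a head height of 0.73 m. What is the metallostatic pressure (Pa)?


Formula: P = rho * g * h
rho * g = 3779 * 9.81 = 37071.99 N/m^3
P = 37071.99 * 0.73 = 27062.5527 Pa

Final answer: 27062.5527 Pa


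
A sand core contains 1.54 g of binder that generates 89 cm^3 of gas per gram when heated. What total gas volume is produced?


Formula: V_gas = W_binder * gas_evolution_rate
V = 1.54 g * 89 cm^3/g = 137.0600 cm^3


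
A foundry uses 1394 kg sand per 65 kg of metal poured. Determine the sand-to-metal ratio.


Formula: Sand-to-Metal Ratio = W_sand / W_metal
Ratio = 1394 kg / 65 kg = 21.4462

Final answer: 21.4462


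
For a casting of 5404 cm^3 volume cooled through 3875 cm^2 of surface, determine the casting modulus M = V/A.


Formula: Casting Modulus M = V / A
M = 5404 cm^3 / 3875 cm^2 = 1.3946 cm


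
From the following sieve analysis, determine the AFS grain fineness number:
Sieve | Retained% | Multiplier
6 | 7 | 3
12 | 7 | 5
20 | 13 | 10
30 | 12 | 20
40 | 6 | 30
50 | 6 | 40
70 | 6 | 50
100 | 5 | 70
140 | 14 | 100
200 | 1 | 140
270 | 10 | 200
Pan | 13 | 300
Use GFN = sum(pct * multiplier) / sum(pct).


Formula: GFN = sum(pct * multiplier) / sum(pct)
sum(pct * multiplier) = 8936
sum(pct) = 100
GFN = 8936 / 100 = 89.36

Final answer: 89.36


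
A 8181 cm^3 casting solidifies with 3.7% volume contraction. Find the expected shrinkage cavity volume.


Formula: V_shrink = V_casting * shrinkage_pct / 100
V_shrink = 8181 cm^3 * 3.7 / 100 = 302.6970 cm^3

Answer: 302.6970 cm^3


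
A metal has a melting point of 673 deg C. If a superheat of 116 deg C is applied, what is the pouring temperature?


Formula: T_pour = T_melt + Superheat
T_pour = 673 + 116 = 789 deg C

Answer: 789 deg C


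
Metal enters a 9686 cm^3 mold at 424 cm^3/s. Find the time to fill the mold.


Formula: t_fill = V_mold / Q_flow
t = 9686 cm^3 / 424 cm^3/s = 22.8443 s


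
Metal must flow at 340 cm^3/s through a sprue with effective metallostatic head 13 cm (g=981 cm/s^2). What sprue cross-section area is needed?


Formula: v = sqrt(2*g*h), A = Q/v
Velocity: v = sqrt(2 * 981 * 13) = sqrt(25506) = 159.7060 cm/s
Sprue area: A = Q / v = 340 / 159.7060 = 2.1289 cm^2

Final answer: 2.1289 cm^2


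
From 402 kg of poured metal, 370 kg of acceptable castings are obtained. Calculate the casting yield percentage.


Formula: Casting Yield = (W_good / W_total) * 100
Yield = (370 kg / 402 kg) * 100 = 92.0398%

92.0398%


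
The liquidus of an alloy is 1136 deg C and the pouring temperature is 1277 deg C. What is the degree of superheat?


Formula: Superheat = T_pour - T_melt
Superheat = 1277 - 1136 = 141 deg C


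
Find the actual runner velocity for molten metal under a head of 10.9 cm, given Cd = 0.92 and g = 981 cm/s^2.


Formula: v = Cd * sqrt(2 * g * h)  (Torricelli with discharge coefficient)
2*g*h = 2 * 981 * 10.9 = 21385.8 cm^2/s^2
sqrt(21385.8) = 146.23885 cm/s
v = 0.92 * 146.23885 = 134.5397 cm/s

134.5397 cm/s


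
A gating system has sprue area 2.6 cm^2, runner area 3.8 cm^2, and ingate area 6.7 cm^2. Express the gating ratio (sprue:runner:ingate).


Sprue:Runner:Ingate = 1 : 3.8/2.6 : 6.7/2.6 = 1:1.46:2.58


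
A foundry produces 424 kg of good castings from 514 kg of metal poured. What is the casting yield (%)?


Formula: Casting Yield = (W_good / W_total) * 100
Yield = (424 kg / 514 kg) * 100 = 82.4903%

82.4903%


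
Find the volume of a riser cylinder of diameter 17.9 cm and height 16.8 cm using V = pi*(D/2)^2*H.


Formula: V = pi * (D/2)^2 * H  (cylinder volume)
Radius = D/2 = 17.9/2 = 8.95 cm
V = pi * 8.95^2 * 16.8 = 4227.7103 cm^3


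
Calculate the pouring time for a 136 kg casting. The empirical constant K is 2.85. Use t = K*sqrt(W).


Formula: t = K * sqrt(W)
sqrt(W) = sqrt(136) = 11.66190
t = 2.85 * 11.66190 = 33.2364 s

Answer: 33.2364 s


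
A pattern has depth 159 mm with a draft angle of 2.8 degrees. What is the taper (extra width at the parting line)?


Formula: taper = depth * tan(draft_angle)
tan(2.8 deg) = 0.0489082
taper = 159 mm * 0.0489082 = 7.7764 mm

Final answer: 7.7764 mm


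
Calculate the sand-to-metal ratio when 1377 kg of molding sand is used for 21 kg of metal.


Formula: Sand-to-Metal Ratio = W_sand / W_metal
Ratio = 1377 kg / 21 kg = 65.5714

Final answer: 65.5714


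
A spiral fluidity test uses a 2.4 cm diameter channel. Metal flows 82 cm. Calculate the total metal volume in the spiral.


Formula: V = pi * (d/2)^2 * L  (cylinder volume)
Radius = 2.4/2 = 1.2 cm
V = pi * 1.2^2 * 82 = 370.9593 cm^3

Answer: 370.9593 cm^3


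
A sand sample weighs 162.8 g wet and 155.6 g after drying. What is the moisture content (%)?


Formula: MC = (W_wet - W_dry) / W_wet * 100
Water mass = 162.8 - 155.6 = 7.2 g
MC = 7.2 / 162.8 * 100 = 4.4226%


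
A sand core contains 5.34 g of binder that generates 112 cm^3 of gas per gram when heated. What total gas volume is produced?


Formula: V_gas = W_binder * gas_evolution_rate
V = 5.34 g * 112 cm^3/g = 598.0800 cm^3

Answer: 598.0800 cm^3


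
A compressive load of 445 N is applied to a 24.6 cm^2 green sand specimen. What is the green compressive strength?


Formula: Compressive Strength = Force / Area
Strength = 445 N / 24.6 cm^2 = 18.0894 N/cm^2

Final answer: 18.0894 N/cm^2


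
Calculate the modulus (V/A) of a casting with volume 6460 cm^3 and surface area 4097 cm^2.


Formula: Casting Modulus M = V / A
M = 6460 cm^3 / 4097 cm^2 = 1.5768 cm

Answer: 1.5768 cm


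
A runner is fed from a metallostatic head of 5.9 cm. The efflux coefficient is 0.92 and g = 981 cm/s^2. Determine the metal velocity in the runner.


Formula: v = Cd * sqrt(2 * g * h)  (Torricelli with discharge coefficient)
2*g*h = 2 * 981 * 5.9 = 11575.8 cm^2/s^2
sqrt(11575.8) = 107.59089 cm/s
v = 0.92 * 107.59089 = 98.9836 cm/s


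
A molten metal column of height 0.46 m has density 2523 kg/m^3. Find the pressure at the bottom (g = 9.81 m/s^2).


Formula: P = rho * g * h
rho * g = 2523 * 9.81 = 24750.63 N/m^3
P = 24750.63 * 0.46 = 11385.2898 Pa

Answer: 11385.2898 Pa


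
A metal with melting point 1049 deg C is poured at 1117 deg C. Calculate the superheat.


Formula: Superheat = T_pour - T_melt
Superheat = 1117 - 1049 = 68 deg C

68 deg C


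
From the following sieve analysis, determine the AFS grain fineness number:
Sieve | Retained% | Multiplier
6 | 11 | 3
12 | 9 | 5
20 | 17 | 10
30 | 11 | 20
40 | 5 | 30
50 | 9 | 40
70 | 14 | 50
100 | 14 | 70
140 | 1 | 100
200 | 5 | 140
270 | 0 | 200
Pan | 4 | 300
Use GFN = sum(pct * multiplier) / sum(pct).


Formula: GFN = sum(pct * multiplier) / sum(pct)
sum(pct * multiplier) = 4658
sum(pct) = 100
GFN = 4658 / 100 = 46.58

46.58


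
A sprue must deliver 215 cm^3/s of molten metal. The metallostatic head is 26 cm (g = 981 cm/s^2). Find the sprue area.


Formula: v = sqrt(2*g*h), A = Q/v
Velocity: v = sqrt(2 * 981 * 26) = sqrt(51012) = 225.8584 cm/s
Sprue area: A = Q / v = 215 / 225.8584 = 0.9519 cm^2

0.9519 cm^2


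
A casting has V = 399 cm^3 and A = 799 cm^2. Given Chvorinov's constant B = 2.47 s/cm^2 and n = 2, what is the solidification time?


Formula: t_s = B * (V/A)^n  (Chvorinov's rule, n=2)
Modulus M = V/A = 399/799 = 0.499374 cm
M^2 = 0.499374^2 = 0.249374 cm^2
t_s = 2.47 * 0.249374 = 0.6160 s

Answer: 0.6160 s


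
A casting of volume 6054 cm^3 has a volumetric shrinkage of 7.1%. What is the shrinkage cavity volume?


Formula: V_shrink = V_casting * shrinkage_pct / 100
V_shrink = 6054 cm^3 * 7.1 / 100 = 429.8340 cm^3

429.8340 cm^3


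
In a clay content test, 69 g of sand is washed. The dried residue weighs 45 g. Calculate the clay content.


Formula: Clay% = (W_total - W_washed) / W_total * 100
Clay mass = 69 - 45 = 24 g
Clay% = 24 / 69 * 100 = 34.7826%

Final answer: 34.7826%


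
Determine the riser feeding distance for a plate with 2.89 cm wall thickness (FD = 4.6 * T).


Formula: FD = 4.6 * T  (riser feeding-distance rule)
FD = 4.6 * 2.89 cm = 13.2940 cm

Final answer: 13.2940 cm


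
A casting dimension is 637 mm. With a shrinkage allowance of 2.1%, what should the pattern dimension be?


Formula: L_pattern = L_casting * (1 + shrinkage_rate/100)
Shrinkage factor = 1 + 2.1/100 = 1.021
L_pattern = 637 mm * 1.021 = 650.3770 mm

650.3770 mm


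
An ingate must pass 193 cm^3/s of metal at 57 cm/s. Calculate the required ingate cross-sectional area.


Formula: A_ingate = Q / v  (continuity equation)
A = 193 cm^3/s / 57 cm/s = 3.3860 cm^2

Final answer: 3.3860 cm^2


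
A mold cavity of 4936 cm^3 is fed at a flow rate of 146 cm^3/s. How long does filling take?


Formula: t_fill = V_mold / Q_flow
t = 4936 cm^3 / 146 cm^3/s = 33.8082 s

Answer: 33.8082 s


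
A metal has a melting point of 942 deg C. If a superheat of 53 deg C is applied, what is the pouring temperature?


Formula: T_pour = T_melt + Superheat
T_pour = 942 + 53 = 995 deg C

995 deg C


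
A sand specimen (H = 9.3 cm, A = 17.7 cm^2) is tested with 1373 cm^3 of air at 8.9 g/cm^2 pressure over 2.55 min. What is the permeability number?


Formula: Permeability Number P = (V * H) / (p * A * t)
Numerator: V * H = 1373 * 9.3 = 12768.9
Denominator: p * A * t = 8.9 * 17.7 * 2.55 = 401.7015
P = 12768.9 / 401.7015 = 31.7870

Answer: 31.7870


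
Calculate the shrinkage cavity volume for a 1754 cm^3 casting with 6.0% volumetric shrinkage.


Formula: V_shrink = V_casting * shrinkage_pct / 100
V_shrink = 1754 cm^3 * 6.0 / 100 = 105.2400 cm^3

105.2400 cm^3


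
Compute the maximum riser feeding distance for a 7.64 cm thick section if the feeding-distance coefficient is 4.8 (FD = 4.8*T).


Formula: FD = 4.8 * T  (riser feeding-distance rule)
FD = 4.8 * 7.64 cm = 36.6720 cm


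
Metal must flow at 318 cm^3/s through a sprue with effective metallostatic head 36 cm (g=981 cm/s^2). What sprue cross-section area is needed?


Formula: v = sqrt(2*g*h), A = Q/v
Velocity: v = sqrt(2 * 981 * 36) = sqrt(70632) = 265.7668 cm/s
Sprue area: A = Q / v = 318 / 265.7668 = 1.1965 cm^2


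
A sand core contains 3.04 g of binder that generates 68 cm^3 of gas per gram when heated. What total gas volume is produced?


Formula: V_gas = W_binder * gas_evolution_rate
V = 3.04 g * 68 cm^3/g = 206.7200 cm^3

Final answer: 206.7200 cm^3


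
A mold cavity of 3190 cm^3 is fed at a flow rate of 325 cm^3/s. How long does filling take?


Formula: t_fill = V_mold / Q_flow
t = 3190 cm^3 / 325 cm^3/s = 9.8154 s

Final answer: 9.8154 s


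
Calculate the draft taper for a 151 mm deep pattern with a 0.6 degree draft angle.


Formula: taper = depth * tan(draft_angle)
tan(0.6 deg) = 0.0104724
taper = 151 mm * 0.0104724 = 1.5813 mm

Final answer: 1.5813 mm


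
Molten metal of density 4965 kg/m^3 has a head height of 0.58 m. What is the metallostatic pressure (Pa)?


Formula: P = rho * g * h
rho * g = 4965 * 9.81 = 48706.65 N/m^3
P = 48706.65 * 0.58 = 28249.8570 Pa

Final answer: 28249.8570 Pa


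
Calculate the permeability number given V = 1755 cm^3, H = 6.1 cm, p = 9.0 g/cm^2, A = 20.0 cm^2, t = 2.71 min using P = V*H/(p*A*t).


Formula: Permeability Number P = (V * H) / (p * A * t)
Numerator: V * H = 1755 * 6.1 = 10705.5
Denominator: p * A * t = 9.0 * 20.0 * 2.71 = 487.8
P = 10705.5 / 487.8 = 21.9465


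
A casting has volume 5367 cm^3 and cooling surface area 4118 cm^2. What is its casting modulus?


Formula: Casting Modulus M = V / A
M = 5367 cm^3 / 4118 cm^2 = 1.3033 cm

1.3033 cm


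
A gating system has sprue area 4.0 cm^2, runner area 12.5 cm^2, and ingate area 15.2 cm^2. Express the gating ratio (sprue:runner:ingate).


Sprue:Runner:Ingate = 1 : 12.5/4.0 : 15.2/4.0 = 1:3.13:3.80


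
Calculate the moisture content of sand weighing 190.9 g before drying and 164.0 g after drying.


Formula: MC = (W_wet - W_dry) / W_wet * 100
Water mass = 190.9 - 164.0 = 26.9 g
MC = 26.9 / 190.9 * 100 = 14.0911%


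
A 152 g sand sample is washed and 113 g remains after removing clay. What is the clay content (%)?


Formula: Clay% = (W_total - W_washed) / W_total * 100
Clay mass = 152 - 113 = 39 g
Clay% = 39 / 152 * 100 = 25.6579%

Final answer: 25.6579%


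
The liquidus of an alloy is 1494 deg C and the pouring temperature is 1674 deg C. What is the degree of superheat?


Formula: Superheat = T_pour - T_melt
Superheat = 1674 - 1494 = 180 deg C


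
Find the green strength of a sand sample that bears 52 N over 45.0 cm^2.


Formula: Compressive Strength = Force / Area
Strength = 52 N / 45.0 cm^2 = 1.1556 N/cm^2

1.1556 N/cm^2


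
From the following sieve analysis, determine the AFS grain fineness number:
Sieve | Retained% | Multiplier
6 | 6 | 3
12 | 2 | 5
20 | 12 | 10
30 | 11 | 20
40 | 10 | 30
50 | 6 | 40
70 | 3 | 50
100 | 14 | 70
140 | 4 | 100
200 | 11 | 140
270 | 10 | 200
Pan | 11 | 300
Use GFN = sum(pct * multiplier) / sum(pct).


Formula: GFN = sum(pct * multiplier) / sum(pct)
sum(pct * multiplier) = 9278
sum(pct) = 100
GFN = 9278 / 100 = 92.78

Final answer: 92.78


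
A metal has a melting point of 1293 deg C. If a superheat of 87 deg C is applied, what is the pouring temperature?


Formula: T_pour = T_melt + Superheat
T_pour = 1293 + 87 = 1380 deg C


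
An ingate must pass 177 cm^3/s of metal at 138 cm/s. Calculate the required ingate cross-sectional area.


Formula: A_ingate = Q / v  (continuity equation)
A = 177 cm^3/s / 138 cm/s = 1.2826 cm^2

Final answer: 1.2826 cm^2


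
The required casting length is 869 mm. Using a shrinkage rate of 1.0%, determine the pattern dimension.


Formula: L_pattern = L_casting * (1 + shrinkage_rate/100)
Shrinkage factor = 1 + 1.0/100 = 1.01
L_pattern = 869 mm * 1.01 = 877.6900 mm

877.6900 mm


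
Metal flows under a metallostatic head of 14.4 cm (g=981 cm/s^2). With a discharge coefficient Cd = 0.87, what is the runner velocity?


Formula: v = Cd * sqrt(2 * g * h)  (Torricelli with discharge coefficient)
2*g*h = 2 * 981 * 14.4 = 28252.8 cm^2/s^2
sqrt(28252.8) = 168.08569 cm/s
v = 0.87 * 168.08569 = 146.2346 cm/s


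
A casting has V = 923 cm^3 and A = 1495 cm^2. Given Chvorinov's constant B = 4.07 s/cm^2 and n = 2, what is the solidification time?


Formula: t_s = B * (V/A)^n  (Chvorinov's rule, n=2)
Modulus M = V/A = 923/1495 = 0.617391 cm
M^2 = 0.617391^2 = 0.381172 cm^2
t_s = 4.07 * 0.381172 = 1.5514 s

Final answer: 1.5514 s


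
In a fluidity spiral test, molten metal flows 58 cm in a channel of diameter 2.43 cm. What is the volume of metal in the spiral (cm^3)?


Formula: V = pi * (d/2)^2 * L  (cylinder volume)
Radius = 2.43/2 = 1.215 cm
V = pi * 1.215^2 * 58 = 268.9865 cm^3

268.9865 cm^3


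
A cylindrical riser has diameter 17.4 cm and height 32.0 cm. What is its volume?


Formula: V = pi * (D/2)^2 * H  (cylinder volume)
Radius = D/2 = 17.4/2 = 8.7 cm
V = pi * 8.7^2 * 32.0 = 7609.1887 cm^3

7609.1887 cm^3


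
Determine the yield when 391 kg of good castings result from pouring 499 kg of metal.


Formula: Casting Yield = (W_good / W_total) * 100
Yield = (391 kg / 499 kg) * 100 = 78.3567%


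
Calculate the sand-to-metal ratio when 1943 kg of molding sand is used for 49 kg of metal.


Formula: Sand-to-Metal Ratio = W_sand / W_metal
Ratio = 1943 kg / 49 kg = 39.6531


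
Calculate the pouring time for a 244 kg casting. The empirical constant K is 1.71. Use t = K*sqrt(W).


Formula: t = K * sqrt(W)
sqrt(W) = sqrt(244) = 15.62050
t = 1.71 * 15.62050 = 26.7111 s

26.7111 s


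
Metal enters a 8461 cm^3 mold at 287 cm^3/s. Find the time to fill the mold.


Formula: t_fill = V_mold / Q_flow
t = 8461 cm^3 / 287 cm^3/s = 29.4808 s


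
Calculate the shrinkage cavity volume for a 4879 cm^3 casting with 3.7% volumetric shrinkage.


Formula: V_shrink = V_casting * shrinkage_pct / 100
V_shrink = 4879 cm^3 * 3.7 / 100 = 180.5230 cm^3


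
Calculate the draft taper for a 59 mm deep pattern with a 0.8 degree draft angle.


Formula: taper = depth * tan(draft_angle)
tan(0.8 deg) = 0.0139635
taper = 59 mm * 0.0139635 = 0.8238 mm

Answer: 0.8238 mm


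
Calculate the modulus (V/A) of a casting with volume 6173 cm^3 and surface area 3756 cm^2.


Formula: Casting Modulus M = V / A
M = 6173 cm^3 / 3756 cm^2 = 1.6435 cm

1.6435 cm


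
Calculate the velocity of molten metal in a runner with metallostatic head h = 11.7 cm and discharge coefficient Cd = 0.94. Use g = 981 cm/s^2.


Formula: v = Cd * sqrt(2 * g * h)  (Torricelli with discharge coefficient)
2*g*h = 2 * 981 * 11.7 = 22955.4 cm^2/s^2
sqrt(22955.4) = 151.51040 cm/s
v = 0.94 * 151.51040 = 142.4198 cm/s

Final answer: 142.4198 cm/s


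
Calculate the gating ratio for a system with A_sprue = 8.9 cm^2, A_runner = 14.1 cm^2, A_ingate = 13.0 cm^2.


Sprue:Runner:Ingate = 1 : 14.1/8.9 : 13.0/8.9 = 1:1.58:1.46

Answer: 1:1.58:1.46


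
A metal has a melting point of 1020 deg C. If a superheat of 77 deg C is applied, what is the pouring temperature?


Formula: T_pour = T_melt + Superheat
T_pour = 1020 + 77 = 1097 deg C

Final answer: 1097 deg C


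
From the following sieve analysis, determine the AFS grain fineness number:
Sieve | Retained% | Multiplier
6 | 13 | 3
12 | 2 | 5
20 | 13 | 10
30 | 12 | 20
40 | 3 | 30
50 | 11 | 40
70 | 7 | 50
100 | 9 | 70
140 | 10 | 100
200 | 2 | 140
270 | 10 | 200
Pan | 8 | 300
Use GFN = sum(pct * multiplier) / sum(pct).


Formula: GFN = sum(pct * multiplier) / sum(pct)
sum(pct * multiplier) = 7609
sum(pct) = 100
GFN = 7609 / 100 = 76.09

76.09


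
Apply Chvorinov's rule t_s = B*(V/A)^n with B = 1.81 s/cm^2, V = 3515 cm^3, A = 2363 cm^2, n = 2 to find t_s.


Formula: t_s = B * (V/A)^n  (Chvorinov's rule, n=2)
Modulus M = V/A = 3515/2363 = 1.487516 cm
M^2 = 1.487516^2 = 2.212704 cm^2
t_s = 1.81 * 2.212704 = 4.0050 s

4.0050 s


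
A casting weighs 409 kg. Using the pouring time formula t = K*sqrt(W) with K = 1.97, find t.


Formula: t = K * sqrt(W)
sqrt(W) = sqrt(409) = 20.22375
t = 1.97 * 20.22375 = 39.8408 s


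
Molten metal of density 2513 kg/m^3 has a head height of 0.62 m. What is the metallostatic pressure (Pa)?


Formula: P = rho * g * h
rho * g = 2513 * 9.81 = 24652.53 N/m^3
P = 24652.53 * 0.62 = 15284.5686 Pa

15284.5686 Pa


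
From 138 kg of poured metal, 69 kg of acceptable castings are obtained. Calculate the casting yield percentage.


Formula: Casting Yield = (W_good / W_total) * 100
Yield = (69 kg / 138 kg) * 100 = 50.0000%

Final answer: 50.0000%


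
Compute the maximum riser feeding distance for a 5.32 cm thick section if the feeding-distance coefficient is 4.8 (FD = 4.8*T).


Formula: FD = 4.8 * T  (riser feeding-distance rule)
FD = 4.8 * 5.32 cm = 25.5360 cm

Answer: 25.5360 cm


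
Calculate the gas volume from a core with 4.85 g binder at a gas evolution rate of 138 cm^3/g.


Formula: V_gas = W_binder * gas_evolution_rate
V = 4.85 g * 138 cm^3/g = 669.3000 cm^3

669.3000 cm^3


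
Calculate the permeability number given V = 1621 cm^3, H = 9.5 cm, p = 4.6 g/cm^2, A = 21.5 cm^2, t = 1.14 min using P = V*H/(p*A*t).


Formula: Permeability Number P = (V * H) / (p * A * t)
Numerator: V * H = 1621 * 9.5 = 15399.5
Denominator: p * A * t = 4.6 * 21.5 * 1.14 = 112.746
P = 15399.5 / 112.746 = 136.5858

136.5858


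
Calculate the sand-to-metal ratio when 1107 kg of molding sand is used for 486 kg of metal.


Formula: Sand-to-Metal Ratio = W_sand / W_metal
Ratio = 1107 kg / 486 kg = 2.2778


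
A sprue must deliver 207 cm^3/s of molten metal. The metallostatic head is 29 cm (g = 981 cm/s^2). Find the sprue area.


Formula: v = sqrt(2*g*h), A = Q/v
Velocity: v = sqrt(2 * 981 * 29) = sqrt(56898) = 238.5330 cm/s
Sprue area: A = Q / v = 207 / 238.5330 = 0.8678 cm^2

Final answer: 0.8678 cm^2


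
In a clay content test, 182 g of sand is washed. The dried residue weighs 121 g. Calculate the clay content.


Formula: Clay% = (W_total - W_washed) / W_total * 100
Clay mass = 182 - 121 = 61 g
Clay% = 61 / 182 * 100 = 33.5165%


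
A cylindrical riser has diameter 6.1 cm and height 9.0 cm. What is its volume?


Formula: V = pi * (D/2)^2 * H  (cylinder volume)
Radius = D/2 = 6.1/2 = 3.05 cm
V = pi * 3.05^2 * 9.0 = 263.0220 cm^3

Final answer: 263.0220 cm^3


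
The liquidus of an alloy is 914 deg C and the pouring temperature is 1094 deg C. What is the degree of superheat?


Formula: Superheat = T_pour - T_melt
Superheat = 1094 - 914 = 180 deg C

Final answer: 180 deg C


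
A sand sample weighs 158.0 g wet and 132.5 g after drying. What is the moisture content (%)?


Formula: MC = (W_wet - W_dry) / W_wet * 100
Water mass = 158.0 - 132.5 = 25.5 g
MC = 25.5 / 158.0 * 100 = 16.1392%

Final answer: 16.1392%


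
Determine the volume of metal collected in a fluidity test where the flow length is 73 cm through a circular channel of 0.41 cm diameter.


Formula: V = pi * (d/2)^2 * L  (cylinder volume)
Radius = 0.41/2 = 0.205 cm
V = pi * 0.205^2 * 73 = 9.6379 cm^3

Answer: 9.6379 cm^3


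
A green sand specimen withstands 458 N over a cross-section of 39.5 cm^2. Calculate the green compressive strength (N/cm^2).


Formula: Compressive Strength = Force / Area
Strength = 458 N / 39.5 cm^2 = 11.5949 N/cm^2

Final answer: 11.5949 N/cm^2


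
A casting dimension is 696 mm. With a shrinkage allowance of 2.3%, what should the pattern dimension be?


Formula: L_pattern = L_casting * (1 + shrinkage_rate/100)
Shrinkage factor = 1 + 2.3/100 = 1.023
L_pattern = 696 mm * 1.023 = 712.0080 mm


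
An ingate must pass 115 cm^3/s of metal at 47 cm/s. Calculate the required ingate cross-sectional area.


Formula: A_ingate = Q / v  (continuity equation)
A = 115 cm^3/s / 47 cm/s = 2.4468 cm^2

2.4468 cm^2


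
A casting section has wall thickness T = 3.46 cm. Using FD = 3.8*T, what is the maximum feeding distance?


Formula: FD = 3.8 * T  (riser feeding-distance rule)
FD = 3.8 * 3.46 cm = 13.1480 cm

13.1480 cm


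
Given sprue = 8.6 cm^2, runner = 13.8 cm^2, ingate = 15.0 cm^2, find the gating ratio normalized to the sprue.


Sprue:Runner:Ingate = 1 : 13.8/8.6 : 15.0/8.6 = 1:1.60:1.74

1:1.60:1.74


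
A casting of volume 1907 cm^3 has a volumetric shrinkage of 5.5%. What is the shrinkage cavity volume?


Formula: V_shrink = V_casting * shrinkage_pct / 100
V_shrink = 1907 cm^3 * 5.5 / 100 = 104.8850 cm^3

Final answer: 104.8850 cm^3


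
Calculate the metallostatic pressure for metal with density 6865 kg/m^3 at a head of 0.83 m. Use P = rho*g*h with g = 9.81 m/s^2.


Formula: P = rho * g * h
rho * g = 6865 * 9.81 = 67345.65 N/m^3
P = 67345.65 * 0.83 = 55896.8895 Pa

Answer: 55896.8895 Pa


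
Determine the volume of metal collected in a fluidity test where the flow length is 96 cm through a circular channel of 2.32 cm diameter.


Formula: V = pi * (d/2)^2 * L  (cylinder volume)
Radius = 2.32/2 = 1.16 cm
V = pi * 1.16^2 * 96 = 405.8234 cm^3

Final answer: 405.8234 cm^3


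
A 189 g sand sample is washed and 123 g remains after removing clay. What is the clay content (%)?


Formula: Clay% = (W_total - W_washed) / W_total * 100
Clay mass = 189 - 123 = 66 g
Clay% = 66 / 189 * 100 = 34.9206%

34.9206%


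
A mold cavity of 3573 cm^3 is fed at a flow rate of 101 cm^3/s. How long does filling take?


Formula: t_fill = V_mold / Q_flow
t = 3573 cm^3 / 101 cm^3/s = 35.3762 s

Final answer: 35.3762 s


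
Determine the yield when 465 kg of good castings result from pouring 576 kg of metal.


Formula: Casting Yield = (W_good / W_total) * 100
Yield = (465 kg / 576 kg) * 100 = 80.7292%


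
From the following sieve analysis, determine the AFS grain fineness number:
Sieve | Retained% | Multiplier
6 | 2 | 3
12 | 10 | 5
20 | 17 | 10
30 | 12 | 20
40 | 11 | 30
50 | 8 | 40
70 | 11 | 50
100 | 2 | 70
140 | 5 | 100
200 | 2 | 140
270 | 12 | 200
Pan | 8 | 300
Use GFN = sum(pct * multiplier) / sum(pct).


Formula: GFN = sum(pct * multiplier) / sum(pct)
sum(pct * multiplier) = 7386
sum(pct) = 100
GFN = 7386 / 100 = 73.86

Answer: 73.86


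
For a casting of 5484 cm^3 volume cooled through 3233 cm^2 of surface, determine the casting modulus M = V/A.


Formula: Casting Modulus M = V / A
M = 5484 cm^3 / 3233 cm^2 = 1.6963 cm

Answer: 1.6963 cm


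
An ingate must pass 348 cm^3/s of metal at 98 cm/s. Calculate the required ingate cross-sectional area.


Formula: A_ingate = Q / v  (continuity equation)
A = 348 cm^3/s / 98 cm/s = 3.5510 cm^2

Final answer: 3.5510 cm^2


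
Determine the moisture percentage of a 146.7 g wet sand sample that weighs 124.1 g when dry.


Formula: MC = (W_wet - W_dry) / W_wet * 100
Water mass = 146.7 - 124.1 = 22.6 g
MC = 22.6 / 146.7 * 100 = 15.4056%

15.4056%


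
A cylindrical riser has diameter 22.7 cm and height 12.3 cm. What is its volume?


Formula: V = pi * (D/2)^2 * H  (cylinder volume)
Radius = D/2 = 22.7/2 = 11.35 cm
V = pi * 11.35^2 * 12.3 = 4977.9062 cm^3

4977.9062 cm^3


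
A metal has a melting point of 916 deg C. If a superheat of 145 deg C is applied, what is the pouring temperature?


Formula: T_pour = T_melt + Superheat
T_pour = 916 + 145 = 1061 deg C


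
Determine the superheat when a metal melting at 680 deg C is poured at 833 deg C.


Formula: Superheat = T_pour - T_melt
Superheat = 833 - 680 = 153 deg C

Answer: 153 deg C


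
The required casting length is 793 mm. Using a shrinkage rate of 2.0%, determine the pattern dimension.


Formula: L_pattern = L_casting * (1 + shrinkage_rate/100)
Shrinkage factor = 1 + 2.0/100 = 1.02
L_pattern = 793 mm * 1.02 = 808.8600 mm

Final answer: 808.8600 mm


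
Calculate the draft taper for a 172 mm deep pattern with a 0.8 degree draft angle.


Formula: taper = depth * tan(draft_angle)
tan(0.8 deg) = 0.0139635
taper = 172 mm * 0.0139635 = 2.4017 mm


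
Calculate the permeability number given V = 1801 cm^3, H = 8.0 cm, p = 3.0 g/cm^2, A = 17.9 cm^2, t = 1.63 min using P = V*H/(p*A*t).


Formula: Permeability Number P = (V * H) / (p * A * t)
Numerator: V * H = 1801 * 8.0 = 14408.0
Denominator: p * A * t = 3.0 * 17.9 * 1.63 = 87.531
P = 14408.0 / 87.531 = 164.6045

Answer: 164.6045


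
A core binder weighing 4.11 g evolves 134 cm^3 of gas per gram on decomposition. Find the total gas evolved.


Formula: V_gas = W_binder * gas_evolution_rate
V = 4.11 g * 134 cm^3/g = 550.7400 cm^3

Final answer: 550.7400 cm^3


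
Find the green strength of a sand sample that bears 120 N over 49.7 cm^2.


Formula: Compressive Strength = Force / Area
Strength = 120 N / 49.7 cm^2 = 2.4145 N/cm^2


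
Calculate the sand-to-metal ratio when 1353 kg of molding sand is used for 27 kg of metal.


Formula: Sand-to-Metal Ratio = W_sand / W_metal
Ratio = 1353 kg / 27 kg = 50.1111


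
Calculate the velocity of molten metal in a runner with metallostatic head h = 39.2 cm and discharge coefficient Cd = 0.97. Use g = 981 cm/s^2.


Formula: v = Cd * sqrt(2 * g * h)  (Torricelli with discharge coefficient)
2*g*h = 2 * 981 * 39.2 = 76910.4 cm^2/s^2
sqrt(76910.4) = 277.32724 cm/s
v = 0.97 * 277.32724 = 269.0074 cm/s

Final answer: 269.0074 cm/s


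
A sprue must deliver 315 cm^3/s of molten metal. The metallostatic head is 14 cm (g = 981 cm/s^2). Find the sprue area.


Formula: v = sqrt(2*g*h), A = Q/v
Velocity: v = sqrt(2 * 981 * 14) = sqrt(27468) = 165.7347 cm/s
Sprue area: A = Q / v = 315 / 165.7347 = 1.9006 cm^2

Final answer: 1.9006 cm^2


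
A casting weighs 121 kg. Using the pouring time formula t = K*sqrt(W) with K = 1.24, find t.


Formula: t = K * sqrt(W)
sqrt(W) = sqrt(121) = 11.00000
t = 1.24 * 11.00000 = 13.6400 s

Final answer: 13.6400 s


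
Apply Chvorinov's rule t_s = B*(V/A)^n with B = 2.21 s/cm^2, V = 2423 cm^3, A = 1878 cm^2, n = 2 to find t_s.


Formula: t_s = B * (V/A)^n  (Chvorinov's rule, n=2)
Modulus M = V/A = 2423/1878 = 1.290202 cm
M^2 = 1.290202^2 = 1.664621 cm^2
t_s = 2.21 * 1.664621 = 3.6788 s

Answer: 3.6788 s


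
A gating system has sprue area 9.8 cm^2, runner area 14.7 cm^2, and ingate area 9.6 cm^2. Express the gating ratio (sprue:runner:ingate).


Sprue:Runner:Ingate = 1 : 14.7/9.8 : 9.6/9.8 = 1:1.50:0.98

Answer: 1:1.50:0.98


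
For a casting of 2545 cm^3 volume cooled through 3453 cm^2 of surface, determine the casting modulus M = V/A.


Formula: Casting Modulus M = V / A
M = 2545 cm^3 / 3453 cm^2 = 0.7370 cm


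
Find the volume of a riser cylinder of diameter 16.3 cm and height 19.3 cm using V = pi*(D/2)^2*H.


Formula: V = pi * (D/2)^2 * H  (cylinder volume)
Radius = D/2 = 16.3/2 = 8.15 cm
V = pi * 8.15^2 * 19.3 = 4027.3781 cm^3


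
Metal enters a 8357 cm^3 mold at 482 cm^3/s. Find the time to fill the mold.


Formula: t_fill = V_mold / Q_flow
t = 8357 cm^3 / 482 cm^3/s = 17.3382 s

17.3382 s


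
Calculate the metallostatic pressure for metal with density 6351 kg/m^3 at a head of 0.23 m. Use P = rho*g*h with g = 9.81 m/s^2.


Formula: P = rho * g * h
rho * g = 6351 * 9.81 = 62303.31 N/m^3
P = 62303.31 * 0.23 = 14329.7613 Pa

Final answer: 14329.7613 Pa


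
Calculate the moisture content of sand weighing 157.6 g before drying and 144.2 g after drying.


Formula: MC = (W_wet - W_dry) / W_wet * 100
Water mass = 157.6 - 144.2 = 13.4 g
MC = 13.4 / 157.6 * 100 = 8.5025%

8.5025%


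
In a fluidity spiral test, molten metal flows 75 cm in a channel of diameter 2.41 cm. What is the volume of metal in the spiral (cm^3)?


Formula: V = pi * (d/2)^2 * L  (cylinder volume)
Radius = 2.41/2 = 1.205 cm
V = pi * 1.205^2 * 75 = 342.1253 cm^3

Final answer: 342.1253 cm^3


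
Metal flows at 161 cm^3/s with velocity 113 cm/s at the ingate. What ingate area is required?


Formula: A_ingate = Q / v  (continuity equation)
A = 161 cm^3/s / 113 cm/s = 1.4248 cm^2


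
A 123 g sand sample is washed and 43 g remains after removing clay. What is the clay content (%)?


Formula: Clay% = (W_total - W_washed) / W_total * 100
Clay mass = 123 - 43 = 80 g
Clay% = 80 / 123 * 100 = 65.0407%

Final answer: 65.0407%


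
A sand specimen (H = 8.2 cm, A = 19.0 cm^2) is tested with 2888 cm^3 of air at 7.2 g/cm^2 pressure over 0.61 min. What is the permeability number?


Formula: Permeability Number P = (V * H) / (p * A * t)
Numerator: V * H = 2888 * 8.2 = 23681.6
Denominator: p * A * t = 7.2 * 19.0 * 0.61 = 83.448
P = 23681.6 / 83.448 = 283.7887


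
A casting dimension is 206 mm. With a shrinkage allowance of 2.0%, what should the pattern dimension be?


Formula: L_pattern = L_casting * (1 + shrinkage_rate/100)
Shrinkage factor = 1 + 2.0/100 = 1.02
L_pattern = 206 mm * 1.02 = 210.1200 mm

Answer: 210.1200 mm


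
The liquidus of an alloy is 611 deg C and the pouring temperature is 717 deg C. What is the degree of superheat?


Formula: Superheat = T_pour - T_melt
Superheat = 717 - 611 = 106 deg C


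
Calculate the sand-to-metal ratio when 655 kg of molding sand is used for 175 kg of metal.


Formula: Sand-to-Metal Ratio = W_sand / W_metal
Ratio = 655 kg / 175 kg = 3.7429


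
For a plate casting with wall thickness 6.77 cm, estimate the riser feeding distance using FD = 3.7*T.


Formula: FD = 3.7 * T  (riser feeding-distance rule)
FD = 3.7 * 6.77 cm = 25.0490 cm

Final answer: 25.0490 cm


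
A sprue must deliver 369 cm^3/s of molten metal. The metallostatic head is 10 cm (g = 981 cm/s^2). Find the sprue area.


Formula: v = sqrt(2*g*h), A = Q/v
Velocity: v = sqrt(2 * 981 * 10) = sqrt(19620) = 140.0714 cm/s
Sprue area: A = Q / v = 369 / 140.0714 = 2.6344 cm^2

Answer: 2.6344 cm^2


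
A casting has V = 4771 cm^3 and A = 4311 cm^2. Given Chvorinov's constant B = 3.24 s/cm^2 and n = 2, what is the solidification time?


Formula: t_s = B * (V/A)^n  (Chvorinov's rule, n=2)
Modulus M = V/A = 4771/4311 = 1.106704 cm
M^2 = 1.106704^2 = 1.224794 cm^2
t_s = 3.24 * 1.224794 = 3.9683 s

Answer: 3.9683 s


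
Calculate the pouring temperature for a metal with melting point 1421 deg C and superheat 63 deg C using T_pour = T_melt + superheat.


Formula: T_pour = T_melt + Superheat
T_pour = 1421 + 63 = 1484 deg C

Answer: 1484 deg C


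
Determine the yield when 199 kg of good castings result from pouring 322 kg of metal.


Formula: Casting Yield = (W_good / W_total) * 100
Yield = (199 kg / 322 kg) * 100 = 61.8012%

61.8012%


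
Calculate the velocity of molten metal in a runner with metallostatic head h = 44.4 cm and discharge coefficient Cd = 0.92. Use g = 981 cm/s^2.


Formula: v = Cd * sqrt(2 * g * h)  (Torricelli with discharge coefficient)
2*g*h = 2 * 981 * 44.4 = 87112.8 cm^2/s^2
sqrt(87112.8) = 295.14878 cm/s
v = 0.92 * 295.14878 = 271.5369 cm/s

271.5369 cm/s


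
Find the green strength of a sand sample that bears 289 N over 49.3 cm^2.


Formula: Compressive Strength = Force / Area
Strength = 289 N / 49.3 cm^2 = 5.8621 N/cm^2


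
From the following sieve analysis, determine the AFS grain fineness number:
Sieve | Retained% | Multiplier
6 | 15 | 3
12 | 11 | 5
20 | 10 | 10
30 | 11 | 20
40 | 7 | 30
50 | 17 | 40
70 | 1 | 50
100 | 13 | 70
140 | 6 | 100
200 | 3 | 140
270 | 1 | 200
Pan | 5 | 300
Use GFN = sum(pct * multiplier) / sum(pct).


Formula: GFN = sum(pct * multiplier) / sum(pct)
sum(pct * multiplier) = 4990
sum(pct) = 100
GFN = 4990 / 100 = 49.90

Final answer: 49.90


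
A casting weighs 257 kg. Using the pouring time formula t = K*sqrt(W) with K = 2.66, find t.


Formula: t = K * sqrt(W)
sqrt(W) = sqrt(257) = 16.03122
t = 2.66 * 16.03122 = 42.6430 s

42.6430 s


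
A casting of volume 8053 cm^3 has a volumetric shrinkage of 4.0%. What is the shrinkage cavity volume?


Formula: V_shrink = V_casting * shrinkage_pct / 100
V_shrink = 8053 cm^3 * 4.0 / 100 = 322.1200 cm^3

Answer: 322.1200 cm^3


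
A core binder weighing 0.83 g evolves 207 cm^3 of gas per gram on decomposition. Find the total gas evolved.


Formula: V_gas = W_binder * gas_evolution_rate
V = 0.83 g * 207 cm^3/g = 171.8100 cm^3


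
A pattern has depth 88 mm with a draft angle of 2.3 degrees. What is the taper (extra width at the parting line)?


Formula: taper = depth * tan(draft_angle)
tan(2.3 deg) = 0.0401641
taper = 88 mm * 0.0401641 = 3.5344 mm


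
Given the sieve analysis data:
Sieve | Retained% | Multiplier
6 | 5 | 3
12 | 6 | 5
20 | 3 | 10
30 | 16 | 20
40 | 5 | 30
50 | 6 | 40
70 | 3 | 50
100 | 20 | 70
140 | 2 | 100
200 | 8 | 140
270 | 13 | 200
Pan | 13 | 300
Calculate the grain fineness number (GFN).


Formula: GFN = sum(pct * multiplier) / sum(pct)
sum(pct * multiplier) = 10155
sum(pct) = 100
GFN = 10155 / 100 = 101.55

Final answer: 101.55


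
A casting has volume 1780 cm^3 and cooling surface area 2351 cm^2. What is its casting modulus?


Formula: Casting Modulus M = V / A
M = 1780 cm^3 / 2351 cm^2 = 0.7571 cm

Answer: 0.7571 cm


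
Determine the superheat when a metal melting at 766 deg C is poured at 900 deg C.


Formula: Superheat = T_pour - T_melt
Superheat = 900 - 766 = 134 deg C

134 deg C


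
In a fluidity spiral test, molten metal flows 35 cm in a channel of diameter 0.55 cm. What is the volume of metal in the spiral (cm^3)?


Formula: V = pi * (d/2)^2 * L  (cylinder volume)
Radius = 0.55/2 = 0.275 cm
V = pi * 0.275^2 * 35 = 8.3154 cm^3

Final answer: 8.3154 cm^3


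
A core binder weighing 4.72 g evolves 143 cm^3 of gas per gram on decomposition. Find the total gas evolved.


Formula: V_gas = W_binder * gas_evolution_rate
V = 4.72 g * 143 cm^3/g = 674.9600 cm^3

Final answer: 674.9600 cm^3


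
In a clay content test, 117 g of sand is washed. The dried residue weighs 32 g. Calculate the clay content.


Formula: Clay% = (W_total - W_washed) / W_total * 100
Clay mass = 117 - 32 = 85 g
Clay% = 85 / 117 * 100 = 72.6496%

Final answer: 72.6496%


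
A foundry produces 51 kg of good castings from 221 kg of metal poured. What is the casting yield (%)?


Formula: Casting Yield = (W_good / W_total) * 100
Yield = (51 kg / 221 kg) * 100 = 23.0769%

23.0769%


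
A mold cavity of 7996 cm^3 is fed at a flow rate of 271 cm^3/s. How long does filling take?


Formula: t_fill = V_mold / Q_flow
t = 7996 cm^3 / 271 cm^3/s = 29.5055 s

Answer: 29.5055 s


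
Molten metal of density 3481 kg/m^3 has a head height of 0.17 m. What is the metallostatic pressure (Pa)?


Formula: P = rho * g * h
rho * g = 3481 * 9.81 = 34148.61 N/m^3
P = 34148.61 * 0.17 = 5805.2637 Pa


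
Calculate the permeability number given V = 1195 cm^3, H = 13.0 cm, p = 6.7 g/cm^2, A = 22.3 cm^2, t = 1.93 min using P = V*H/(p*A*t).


Formula: Permeability Number P = (V * H) / (p * A * t)
Numerator: V * H = 1195 * 13.0 = 15535.0
Denominator: p * A * t = 6.7 * 22.3 * 1.93 = 288.3613
P = 15535.0 / 288.3613 = 53.8734


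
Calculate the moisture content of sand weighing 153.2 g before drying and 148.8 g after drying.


Formula: MC = (W_wet - W_dry) / W_wet * 100
Water mass = 153.2 - 148.8 = 4.4 g
MC = 4.4 / 153.2 * 100 = 2.8721%

2.8721%


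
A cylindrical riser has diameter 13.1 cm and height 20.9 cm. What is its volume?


Formula: V = pi * (D/2)^2 * H  (cylinder volume)
Radius = D/2 = 13.1/2 = 6.55 cm
V = pi * 6.55^2 * 20.9 = 2816.9475 cm^3

Answer: 2816.9475 cm^3
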